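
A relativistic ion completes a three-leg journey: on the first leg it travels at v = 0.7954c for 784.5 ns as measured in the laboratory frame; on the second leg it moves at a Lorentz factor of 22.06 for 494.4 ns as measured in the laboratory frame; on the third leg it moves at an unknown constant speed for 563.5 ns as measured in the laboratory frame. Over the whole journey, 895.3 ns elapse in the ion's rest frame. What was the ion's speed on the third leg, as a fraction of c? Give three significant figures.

β = 0.709

Leg 1: γ = 1/√(1 − 0.7954²) = 1/√0.3673 = 1.650; τ_1 = 784.5/1.650 = 475.5 ns.
Leg 2: γ = 22.06; τ_2 = 494.4/22.06 = 22.41 ns.
Leg 3: speed unknown; τ_3 = 563.5/γ_3.
Total proper time: 475.5 + 22.41 + τ_3 = 895.3, so τ_3 = 895.3 − 497.9 = 397.4 ns.
γ_3 = 563.5/397.4 = 1.418; β = √(1 − 1/γ²) = √0.5026.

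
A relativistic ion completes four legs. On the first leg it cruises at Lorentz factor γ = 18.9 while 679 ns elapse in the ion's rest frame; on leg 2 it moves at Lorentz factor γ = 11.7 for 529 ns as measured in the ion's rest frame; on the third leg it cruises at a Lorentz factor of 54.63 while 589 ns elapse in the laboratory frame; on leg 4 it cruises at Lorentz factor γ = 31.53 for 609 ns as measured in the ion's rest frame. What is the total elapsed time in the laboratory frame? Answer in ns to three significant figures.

Leg 1: γ = 18.9; Δt_1 = 18.90 × 679 = 1.283×10⁴ ns.
Leg 2: γ = 11.7; Δt_2 = 11.70 × 529 = 6189 ns.
Leg 3: 589 ns is already measured in the laboratory frame.
Leg 4: γ = 31.53; Δt_4 = 31.53 × 609 = 1.920×10⁴ ns.
Total: 1.283×10⁴ + 6189 + 589.0 + 1.920×10⁴ ns.

Δt = 3.88×10⁴ ns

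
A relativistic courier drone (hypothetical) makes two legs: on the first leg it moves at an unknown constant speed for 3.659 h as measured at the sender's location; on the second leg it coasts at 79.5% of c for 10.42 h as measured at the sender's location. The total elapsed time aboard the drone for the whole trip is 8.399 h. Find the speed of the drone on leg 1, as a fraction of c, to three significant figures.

β = 0.823

Leg 1: speed unknown; τ_1 = 3.659/γ_1.
Leg 2: β = 0.795; γ = 1/√(1 − 0.795²) = 1/√0.3680 = 1.649; τ_2 = 10.42/1.649 = 6.321 h.
Total proper time: τ_1 + 6.321 = 8.399, so τ_1 = 8.399 − 6.321 = 2.078 h.
γ_1 = 3.659/2.078 = 1.761; β = √(1 − 1/γ²) = √0.6774.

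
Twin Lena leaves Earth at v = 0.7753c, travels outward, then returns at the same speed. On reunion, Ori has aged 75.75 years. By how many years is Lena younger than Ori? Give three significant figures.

γ = 1/√(1 − 0.7753²) = 1/√0.3989 = 1.583
Lena's elapsed proper time: τ = 75.75/1.583 = 47.84 years.
Age gap = Δt − τ = 75.75 − 47.84 years.

Δt − τ = 27.9 years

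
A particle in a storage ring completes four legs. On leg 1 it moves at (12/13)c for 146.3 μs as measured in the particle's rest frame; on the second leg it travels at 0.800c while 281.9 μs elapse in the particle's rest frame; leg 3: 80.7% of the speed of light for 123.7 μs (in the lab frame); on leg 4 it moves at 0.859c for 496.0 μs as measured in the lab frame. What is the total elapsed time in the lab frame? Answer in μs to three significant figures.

Δt = 1470 μs

Leg 1: γ = 1/√(1 − (12/13)²) = 13/5 = 2.600; Δt_1 = 2.600 × 146.3 = 380.4 μs.
Leg 2: γ = 1/√(1 − 0.800²) = 5/3 ≈ 1.667; Δt_2 = 1.667 × 281.9 = 469.8 μs.
Leg 3: 123.7 μs is already measured in the lab frame.
Leg 4: 496.0 μs is already measured in the lab frame.
Total: 380.4 + 469.8 + 123.7 + 496.0 μs.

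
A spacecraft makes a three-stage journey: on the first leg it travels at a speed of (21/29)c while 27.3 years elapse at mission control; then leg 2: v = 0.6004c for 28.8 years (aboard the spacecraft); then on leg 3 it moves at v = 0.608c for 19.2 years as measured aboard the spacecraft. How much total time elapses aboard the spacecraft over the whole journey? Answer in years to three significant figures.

τ = 66.8 years

Leg 1: γ = 1/√(1 − (21/29)²) = 29/20 = 1.450; τ_1 = 27.3/1.450 = 18.83 years.
Leg 2: 28.8 years is already measured aboard the spacecraft.
Leg 3: 19.2 years is already measured aboard the spacecraft.
Total: 18.83 + 28.80 + 19.20 years.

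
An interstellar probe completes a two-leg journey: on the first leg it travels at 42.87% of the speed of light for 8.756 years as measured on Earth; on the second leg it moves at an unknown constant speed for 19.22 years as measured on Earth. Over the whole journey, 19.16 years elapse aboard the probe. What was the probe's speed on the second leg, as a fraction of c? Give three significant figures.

β = 0.811

Leg 1: β = 0.4287; γ = 1/√(1 − 0.4287²) = 1/√0.8162 = 1.107; τ_1 = 8.756/1.107 = 7.911 years.
Leg 2: speed unknown; τ_2 = 19.22/γ_2.
Total proper time: 7.911 + τ_2 = 19.16, so τ_2 = 19.16 − 7.911 = 11.25 years.
γ_2 = 19.22/11.25 = 1.709; β = √(1 − 1/γ²) = √0.6574.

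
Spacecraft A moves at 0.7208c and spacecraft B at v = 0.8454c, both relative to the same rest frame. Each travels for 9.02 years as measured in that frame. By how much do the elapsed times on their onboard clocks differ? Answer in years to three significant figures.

|τ_A − τ_B| = 1.43 years

A: γ = 1/√(1 − 0.7208²) = 1/√0.4804 = 1.443; τ_A = 9.02/1.443 = 6.252 years.
B: γ = 1/√(1 − 0.8454²) = 1/√0.2853 = 1.872; τ_B = 9.02/1.872 = 4.818 years.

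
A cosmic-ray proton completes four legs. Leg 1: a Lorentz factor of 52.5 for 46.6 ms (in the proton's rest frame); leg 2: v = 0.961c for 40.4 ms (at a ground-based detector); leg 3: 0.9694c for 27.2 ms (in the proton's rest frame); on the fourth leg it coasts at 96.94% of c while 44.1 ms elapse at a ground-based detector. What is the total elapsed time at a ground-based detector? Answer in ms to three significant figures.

Δt = 2640 ms

Leg 1: γ = 52.5; Δt_1 = 52.50 × 46.6 = 2446 ms.
Leg 2: 40.4 ms is already measured at a ground-based detector.
Leg 3: γ = 1/√(1 − 0.9694²) = 1/√0.06026 = 4.074; Δt_3 = 4.074 × 27.2 = 110.8 ms.
Leg 4: 44.1 ms is already measured at a ground-based detector.
Total: 2446 + 40.40 + 110.8 + 44.10 ms.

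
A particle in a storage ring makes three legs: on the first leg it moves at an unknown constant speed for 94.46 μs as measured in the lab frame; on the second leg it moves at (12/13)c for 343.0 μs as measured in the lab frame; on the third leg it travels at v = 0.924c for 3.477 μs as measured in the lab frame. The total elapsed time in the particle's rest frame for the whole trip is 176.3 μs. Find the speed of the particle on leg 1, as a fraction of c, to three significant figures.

β = 0.890

Leg 1: speed unknown; τ_1 = 94.46/γ_1.
Leg 2: γ = 1/√(1 − (12/13)²) = 13/5 = 2.600; τ_2 = 343.0/2.600 = 131.9 μs.
Leg 3: γ = 1/√(1 − 0.924²) = 1/√0.1462 = 2.615; τ_3 = 3.477/2.615 = 1.330 μs.
Total proper time: τ_1 + 131.9 + 1.330 = 176.3, so τ_1 = 176.3 − 133.3 = 43.05 μs.
γ_1 = 94.46/43.05 = 2.194; β = √(1 − 1/γ²) = √0.7923.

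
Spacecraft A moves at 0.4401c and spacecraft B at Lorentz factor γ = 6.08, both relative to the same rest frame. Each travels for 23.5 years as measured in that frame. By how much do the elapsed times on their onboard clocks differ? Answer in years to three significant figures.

|τ_A − τ_B| = 17.2 years

A: γ = 1/√(1 − 0.4401²) = 1/√0.8063 = 1.114; τ_A = 23.5/1.114 = 21.10 years.
B: γ = 6.08; τ_B = 23.5/6.080 = 3.865 years.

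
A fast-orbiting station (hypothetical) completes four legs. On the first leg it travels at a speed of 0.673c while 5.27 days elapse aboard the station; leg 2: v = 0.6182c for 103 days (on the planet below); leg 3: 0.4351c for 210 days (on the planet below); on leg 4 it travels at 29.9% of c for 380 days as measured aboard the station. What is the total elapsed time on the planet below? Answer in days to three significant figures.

Leg 1: γ = 1/√(1 − 0.673²) = 1/√0.5471 = 1.352; Δt_1 = 1.352 × 5.27 = 7.125 days.
Leg 2: 103 days is already measured on the planet below.
Leg 3: 210 days is already measured on the planet below.
Leg 4: β = 0.299; γ = 1/√(1 − 0.299²) = 1/√0.9106 = 1.048; Δt_4 = 1.048 × 380 = 398.2 days.
Total: 7.125 + 103.0 + 210.0 + 398.2 days.

Δt = 718 days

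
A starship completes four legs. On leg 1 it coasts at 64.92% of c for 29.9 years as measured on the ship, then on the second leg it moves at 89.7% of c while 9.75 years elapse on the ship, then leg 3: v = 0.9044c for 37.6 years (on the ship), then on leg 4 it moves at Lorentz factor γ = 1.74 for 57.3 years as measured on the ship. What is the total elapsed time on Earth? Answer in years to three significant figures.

Leg 1: β = 0.6492; γ = 1/√(1 − 0.6492²) = 1/√0.5785 = 1.315; Δt_1 = 1.315 × 29.9 = 39.31 years.
Leg 2: β = 0.897; γ = 1/√(1 − 0.897²) = 1/√0.1954 = 2.262; Δt_2 = 2.262 × 9.75 = 22.06 years.
Leg 3: γ = 1/√(1 − 0.9044²) = 1/√0.1821 = 2.344; Δt_3 = 2.344 × 37.6 = 88.12 years.
Leg 4: γ = 1.74; Δt_4 = 1.740 × 57.3 = 99.70 years.
Total: 39.31 + 22.06 + 88.12 + 99.70 years.

Δt = 249 years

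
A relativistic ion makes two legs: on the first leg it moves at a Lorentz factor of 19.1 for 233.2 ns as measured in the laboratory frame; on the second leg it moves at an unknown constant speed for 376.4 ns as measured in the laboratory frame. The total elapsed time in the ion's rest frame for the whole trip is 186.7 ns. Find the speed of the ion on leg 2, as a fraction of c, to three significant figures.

β = 0.886

Leg 1: γ = 19.1; τ_1 = 233.2/19.10 = 12.21 ns.
Leg 2: speed unknown; τ_2 = 376.4/γ_2.
Total proper time: 12.21 + τ_2 = 186.7, so τ_2 = 186.7 − 12.21 = 174.5 ns.
γ_2 = 376.4/174.5 = 2.157; β = √(1 − 1/γ²) = √0.7851.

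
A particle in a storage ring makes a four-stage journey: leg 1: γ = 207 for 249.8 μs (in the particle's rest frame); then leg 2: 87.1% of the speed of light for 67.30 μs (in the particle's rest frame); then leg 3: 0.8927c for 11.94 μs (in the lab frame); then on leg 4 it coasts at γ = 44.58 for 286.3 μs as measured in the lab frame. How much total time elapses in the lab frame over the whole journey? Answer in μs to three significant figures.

Leg 1: γ = 207; Δt_1 = 207.0 × 249.8 = 5.171×10⁴ μs.
Leg 2: β = 0.871; γ = 1/√(1 − 0.871²) = 1/√0.2414 = 2.035; Δt_2 = 2.035 × 67.30 = 137.0 μs.
Leg 3: 11.94 μs is already measured in the lab frame.
Leg 4: 286.3 μs is already measured in the lab frame.
Total: 5.171×10⁴ + 137.0 + 11.94 + 286.3 μs.

Δt = 5.21×10⁴ μs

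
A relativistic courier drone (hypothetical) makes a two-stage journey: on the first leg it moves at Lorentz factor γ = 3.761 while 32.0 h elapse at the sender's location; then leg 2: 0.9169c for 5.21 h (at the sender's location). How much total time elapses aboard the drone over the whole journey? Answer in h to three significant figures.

τ = 10.6 h

Leg 1: γ = 3.761; τ_1 = 32.0/3.761 = 8.508 h.
Leg 2: γ = 1/√(1 − 0.9169²) = 1/√0.1593 = 2.506; τ_2 = 5.21/2.506 = 2.079 h.
Total: 8.508 + 2.079 h.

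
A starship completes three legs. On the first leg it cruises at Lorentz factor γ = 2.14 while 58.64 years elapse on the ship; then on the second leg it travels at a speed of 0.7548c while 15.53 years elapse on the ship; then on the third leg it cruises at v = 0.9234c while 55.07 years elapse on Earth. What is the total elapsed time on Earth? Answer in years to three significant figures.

Δt = 204 years

Leg 1: γ = 2.14; Δt_1 = 2.140 × 58.64 = 125.5 years.
Leg 2: γ = 1/√(1 − 0.7548²) = 1/√0.4303 = 1.524; Δt_2 = 1.524 × 15.53 = 23.68 years.
Leg 3: 55.07 years is already measured on Earth.
Total: 125.5 + 23.68 + 55.07 years.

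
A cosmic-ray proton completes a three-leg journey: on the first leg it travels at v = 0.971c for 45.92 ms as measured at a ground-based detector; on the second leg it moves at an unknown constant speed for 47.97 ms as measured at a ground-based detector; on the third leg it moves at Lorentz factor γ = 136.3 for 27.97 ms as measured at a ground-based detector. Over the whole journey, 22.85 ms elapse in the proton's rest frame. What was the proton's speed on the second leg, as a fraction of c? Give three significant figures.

β = 0.970

Leg 1: γ = 1/√(1 − 0.971²) = 1/√0.05716 = 4.183; τ_1 = 45.92/4.183 = 10.98 ms.
Leg 2: speed unknown; τ_2 = 47.97/γ_2.
Leg 3: γ = 136.3; τ_3 = 27.97/136.3 = 0.2052 ms.
Total proper time: 10.98 + τ_2 + 0.2052 = 22.85, so τ_2 = 22.85 − 11.18 = 11.67 ms.
γ_2 = 47.97/11.67 = 4.112; β = √(1 − 1/γ²) = √0.9409.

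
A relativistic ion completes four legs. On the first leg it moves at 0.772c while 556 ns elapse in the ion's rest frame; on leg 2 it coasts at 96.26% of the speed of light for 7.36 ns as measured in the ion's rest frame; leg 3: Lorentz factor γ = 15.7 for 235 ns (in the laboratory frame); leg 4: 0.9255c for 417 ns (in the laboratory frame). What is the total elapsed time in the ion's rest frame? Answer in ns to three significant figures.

Leg 1: 556 ns is already measured in the ion's rest frame.
Leg 2: 7.36 ns is already measured in the ion's rest frame.
Leg 3: γ = 15.7; τ_3 = 235/15.70 = 14.97 ns.
Leg 4: γ = 1/√(1 − 0.9255²) = 1/√0.1434 = 2.640; τ_4 = 417/2.640 = 157.9 ns.
Total: 556.0 + 7.360 + 14.97 + 157.9 ns.

τ = 736 ns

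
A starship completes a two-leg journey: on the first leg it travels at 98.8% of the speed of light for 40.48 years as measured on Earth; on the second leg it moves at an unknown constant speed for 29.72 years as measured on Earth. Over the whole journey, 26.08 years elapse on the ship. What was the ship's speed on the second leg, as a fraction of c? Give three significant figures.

β = 0.745

Leg 1: β = 0.988; γ = 1/√(1 − 0.988²) = 1/√0.02386 = 6.474; τ_1 = 40.48/6.474 = 6.252 years.
Leg 2: speed unknown; τ_2 = 29.72/γ_2.
Total proper time: 6.252 + τ_2 = 26.08, so τ_2 = 26.08 − 6.252 = 19.83 years.
γ_2 = 29.72/19.83 = 1.499; β = √(1 − 1/γ²) = √0.5549.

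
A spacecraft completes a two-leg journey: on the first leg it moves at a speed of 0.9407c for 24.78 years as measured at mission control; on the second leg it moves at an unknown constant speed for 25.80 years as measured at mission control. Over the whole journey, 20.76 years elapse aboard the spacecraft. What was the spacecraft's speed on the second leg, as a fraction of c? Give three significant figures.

β = 0.878

Leg 1: γ = 1/√(1 − 0.9407²) = 1/√0.1151 = 2.948; τ_1 = 24.78/2.948 = 8.406 years.
Leg 2: speed unknown; τ_2 = 25.80/γ_2.
Total proper time: 8.406 + τ_2 = 20.76, so τ_2 = 20.76 − 8.406 = 12.35 years.
γ_2 = 25.80/12.35 = 2.088; β = √(1 − 1/γ²) = √0.7707.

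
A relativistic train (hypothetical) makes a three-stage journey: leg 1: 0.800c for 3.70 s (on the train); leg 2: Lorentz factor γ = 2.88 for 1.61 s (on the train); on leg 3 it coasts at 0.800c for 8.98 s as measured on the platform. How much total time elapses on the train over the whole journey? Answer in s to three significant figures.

Leg 1: 3.70 s is already measured on the train.
Leg 2: 1.61 s is already measured on the train.
Leg 3: γ = 1/√(1 − 0.800²) = 5/3 ≈ 1.667; τ_3 = 8.98/1.667 = 5.388 s.
Total: 3.700 + 1.610 + 5.388 s.

τ = 10.7 s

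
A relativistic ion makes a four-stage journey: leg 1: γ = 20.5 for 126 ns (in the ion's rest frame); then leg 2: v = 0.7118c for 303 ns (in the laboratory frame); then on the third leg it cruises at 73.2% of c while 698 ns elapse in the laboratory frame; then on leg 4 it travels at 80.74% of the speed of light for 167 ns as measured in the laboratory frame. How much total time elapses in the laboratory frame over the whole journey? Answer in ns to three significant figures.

Leg 1: γ = 20.5; Δt_1 = 20.50 × 126 = 2583 ns.
Leg 2: 303 ns is already measured in the laboratory frame.
Leg 3: 698 ns is already measured in the laboratory frame.
Leg 4: 167 ns is already measured in the laboratory frame.
Total: 2583 + 303.0 + 698.0 + 167.0 ns.

Δt = 3750 ns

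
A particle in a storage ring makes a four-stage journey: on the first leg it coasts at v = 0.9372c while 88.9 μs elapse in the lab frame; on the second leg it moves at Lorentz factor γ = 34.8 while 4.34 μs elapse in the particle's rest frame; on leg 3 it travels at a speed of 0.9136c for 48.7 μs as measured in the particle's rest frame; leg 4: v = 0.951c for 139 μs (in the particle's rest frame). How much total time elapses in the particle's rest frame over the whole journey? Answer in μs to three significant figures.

Leg 1: γ = 1/√(1 − 0.9372²) = 1/√0.1217 = 2.867; τ_1 = 88.9/2.867 = 31.01 μs.
Leg 2: 4.34 μs is already measured in the particle's rest frame.
Leg 3: 48.7 μs is already measured in the particle's rest frame.
Leg 4: 139 μs is already measured in the particle's rest frame.
Total: 31.01 + 4.340 + 48.70 + 139.0 μs.

τ = 223 μs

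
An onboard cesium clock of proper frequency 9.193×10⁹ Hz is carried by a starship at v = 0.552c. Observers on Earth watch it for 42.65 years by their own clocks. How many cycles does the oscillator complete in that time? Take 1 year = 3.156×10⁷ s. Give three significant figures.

γ = 1/√(1 − 0.552²) = 1/√0.6953 = 1.199
During 42.65 years of lab time, the oscillator's proper time advances by τ = Δt/γ = 42.65/1.199 = 35.56 years = 1.122×10⁹ s.
N = f × τ = 9.193×10⁹ × 1.122×10⁹ = 1.032×10¹⁹.

N = 1.03×10¹⁹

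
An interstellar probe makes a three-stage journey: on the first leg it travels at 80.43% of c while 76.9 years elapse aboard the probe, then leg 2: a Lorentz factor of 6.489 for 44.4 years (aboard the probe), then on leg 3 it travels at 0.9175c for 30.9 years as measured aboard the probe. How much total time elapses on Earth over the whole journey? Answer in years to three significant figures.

Δt = 495 years

Leg 1: β = 0.8043; γ = 1/√(1 − 0.8043²) = 1/√0.3531 = 1.683; Δt_1 = 1.683 × 76.9 = 129.4 years.
Leg 2: γ = 6.489; Δt_2 = 6.489 × 44.4 = 288.1 years.
Leg 3: γ = 1/√(1 − 0.9175²) = 1/√0.1582 = 2.514; Δt_3 = 2.514 × 30.9 = 77.69 years.
Total: 129.4 + 288.1 + 77.69 years.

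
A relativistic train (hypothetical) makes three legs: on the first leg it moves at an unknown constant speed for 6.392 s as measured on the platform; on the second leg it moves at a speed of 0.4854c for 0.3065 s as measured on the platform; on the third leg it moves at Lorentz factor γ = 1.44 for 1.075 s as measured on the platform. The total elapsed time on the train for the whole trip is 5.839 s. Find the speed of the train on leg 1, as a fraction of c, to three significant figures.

β = 0.656

Leg 1: speed unknown; τ_1 = 6.392/γ_1.
Leg 2: γ = 1/√(1 − 0.4854²) = 1/√0.7644 = 1.144; τ_2 = 0.3065/1.144 = 0.2680 s.
Leg 3: γ = 1.44; τ_3 = 1.075/1.440 = 0.7465 s.
Total proper time: τ_1 + 0.2680 + 0.7465 = 5.839, so τ_1 = 5.839 − 1.014 = 4.825 s.
γ_1 = 6.392/4.825 = 1.325; β = √(1 − 1/γ²) = √0.4303.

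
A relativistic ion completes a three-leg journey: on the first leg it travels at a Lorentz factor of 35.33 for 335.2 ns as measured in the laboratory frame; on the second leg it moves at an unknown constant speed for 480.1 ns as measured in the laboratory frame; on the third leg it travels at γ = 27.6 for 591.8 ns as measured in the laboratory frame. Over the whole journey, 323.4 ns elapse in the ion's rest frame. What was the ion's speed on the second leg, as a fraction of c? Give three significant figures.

β = 0.793

Leg 1: γ = 35.33; τ_1 = 335.2/35.33 = 9.488 ns.
Leg 2: speed unknown; τ_2 = 480.1/γ_2.
Leg 3: γ = 27.6; τ_3 = 591.8/27.60 = 21.44 ns.
Total proper time: 9.488 + τ_2 + 21.44 = 323.4, so τ_2 = 323.4 − 30.93 = 292.5 ns.
γ_2 = 480.1/292.5 = 1.642; β = √(1 − 1/γ²) = √0.6289.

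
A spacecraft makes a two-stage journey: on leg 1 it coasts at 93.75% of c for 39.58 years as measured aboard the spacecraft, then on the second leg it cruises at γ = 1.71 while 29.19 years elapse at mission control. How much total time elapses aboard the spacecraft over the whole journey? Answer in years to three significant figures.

Leg 1: 39.58 years is already measured aboard the spacecraft.
Leg 2: γ = 1.71; τ_2 = 29.19/1.710 = 17.07 years.
Total: 39.58 + 17.07 years.

τ = 56.7 years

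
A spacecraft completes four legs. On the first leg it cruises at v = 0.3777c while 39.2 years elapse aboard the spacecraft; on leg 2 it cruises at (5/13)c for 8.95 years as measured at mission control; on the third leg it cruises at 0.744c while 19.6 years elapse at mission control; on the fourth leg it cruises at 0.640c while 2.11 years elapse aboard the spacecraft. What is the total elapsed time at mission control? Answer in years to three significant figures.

Δt = 73.6 years

Leg 1: γ = 1/√(1 − 0.3777²) = 1/√0.8573 = 1.080; Δt_1 = 1.080 × 39.2 = 42.34 years.
Leg 2: 8.95 years is already measured at mission control.
Leg 3: 19.6 years is already measured at mission control.
Leg 4: γ = 1/√(1 − 0.640²) = 1/√0.5904 = 1.301; Δt_4 = 1.301 × 2.11 = 2.746 years.
Total: 42.34 + 8.950 + 19.60 + 2.746 years.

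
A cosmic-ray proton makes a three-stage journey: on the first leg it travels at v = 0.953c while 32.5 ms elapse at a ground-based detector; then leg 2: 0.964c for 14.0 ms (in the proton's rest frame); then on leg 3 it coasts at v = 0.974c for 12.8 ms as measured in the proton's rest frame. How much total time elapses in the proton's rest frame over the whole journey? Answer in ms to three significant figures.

Leg 1: γ = 1/√(1 − 0.953²) = 1/√0.09179 = 3.301; τ_1 = 32.5/3.301 = 9.847 ms.
Leg 2: 14.0 ms is already measured in the proton's rest frame.
Leg 3: 12.8 ms is already measured in the proton's rest frame.
Total: 9.847 + 14.00 + 12.80 ms.

τ = 36.6 ms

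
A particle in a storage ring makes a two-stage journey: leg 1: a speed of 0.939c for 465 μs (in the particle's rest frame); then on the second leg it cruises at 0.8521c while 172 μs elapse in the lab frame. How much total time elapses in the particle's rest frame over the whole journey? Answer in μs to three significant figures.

Leg 1: 465 μs is already measured in the particle's rest frame.
Leg 2: γ = 1/√(1 − 0.8521²) = 1/√0.2739 = 1.911; τ_2 = 172/1.911 = 90.02 μs.
Total: 465.0 + 90.02 μs.

τ = 555 μs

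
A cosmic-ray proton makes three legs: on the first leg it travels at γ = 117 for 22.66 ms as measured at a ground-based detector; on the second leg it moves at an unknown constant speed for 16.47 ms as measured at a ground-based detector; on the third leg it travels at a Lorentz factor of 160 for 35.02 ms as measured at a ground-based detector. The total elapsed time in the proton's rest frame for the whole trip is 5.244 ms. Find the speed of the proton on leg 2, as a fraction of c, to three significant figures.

β = 0.956

Leg 1: γ = 117; τ_1 = 22.66/117.0 = 0.1937 ms.
Leg 2: speed unknown; τ_2 = 16.47/γ_2.
Leg 3: γ = 160; τ_3 = 35.02/160.0 = 0.2189 ms.
Total proper time: 0.1937 + τ_2 + 0.2189 = 5.244, so τ_2 = 5.244 − 0.4126 = 4.831 ms.
γ_2 = 16.47/4.831 = 3.409; β = √(1 − 1/γ²) = √0.9139.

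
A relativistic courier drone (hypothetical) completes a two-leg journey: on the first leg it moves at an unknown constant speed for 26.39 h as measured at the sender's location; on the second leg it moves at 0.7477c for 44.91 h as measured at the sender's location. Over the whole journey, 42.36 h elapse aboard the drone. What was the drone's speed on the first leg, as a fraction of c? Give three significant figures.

β = 0.880

Leg 1: speed unknown; τ_1 = 26.39/γ_1.
Leg 2: γ = 1/√(1 − 0.7477²) = 1/√0.4409 = 1.506; τ_2 = 44.91/1.506 = 29.82 h.
Total proper time: τ_1 + 29.82 = 42.36, so τ_1 = 42.36 − 29.82 = 12.54 h.
γ_1 = 26.39/12.54 = 2.105; β = √(1 − 1/γ²) = √0.7743.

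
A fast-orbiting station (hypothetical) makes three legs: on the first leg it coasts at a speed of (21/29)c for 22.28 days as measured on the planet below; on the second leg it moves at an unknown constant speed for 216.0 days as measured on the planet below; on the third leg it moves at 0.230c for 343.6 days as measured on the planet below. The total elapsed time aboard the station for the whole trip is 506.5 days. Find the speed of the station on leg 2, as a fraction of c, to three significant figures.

β = 0.688

Leg 1: γ = 1/√(1 − (21/29)²) = 29/20 = 1.450; τ_1 = 22.28/1.450 = 15.37 days.
Leg 2: speed unknown; τ_2 = 216.0/γ_2.
Leg 3: γ = 1/√(1 − 0.230²) = 1/√0.9471 = 1.028; τ_3 = 343.6/1.028 = 334.4 days.
Total proper time: 15.37 + τ_2 + 334.4 = 506.5, so τ_2 = 506.5 − 349.8 = 156.7 days.
γ_2 = 216.0/156.7 = 1.378; β = √(1 − 1/γ²) = √0.4734.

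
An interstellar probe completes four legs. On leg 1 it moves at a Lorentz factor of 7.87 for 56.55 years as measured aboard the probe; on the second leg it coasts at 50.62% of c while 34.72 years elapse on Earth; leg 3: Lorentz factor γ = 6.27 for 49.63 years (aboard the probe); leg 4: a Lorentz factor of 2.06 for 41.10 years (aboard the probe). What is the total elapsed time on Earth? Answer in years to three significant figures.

Δt = 876 years

Leg 1: γ = 7.87; Δt_1 = 7.870 × 56.55 = 445.0 years.
Leg 2: 34.72 years is already measured on Earth.
Leg 3: γ = 6.27; Δt_3 = 6.270 × 49.63 = 311.2 years.
Leg 4: γ = 2.06; Δt_4 = 2.060 × 41.10 = 84.67 years.
Total: 445.0 + 34.72 + 311.2 + 84.67 years.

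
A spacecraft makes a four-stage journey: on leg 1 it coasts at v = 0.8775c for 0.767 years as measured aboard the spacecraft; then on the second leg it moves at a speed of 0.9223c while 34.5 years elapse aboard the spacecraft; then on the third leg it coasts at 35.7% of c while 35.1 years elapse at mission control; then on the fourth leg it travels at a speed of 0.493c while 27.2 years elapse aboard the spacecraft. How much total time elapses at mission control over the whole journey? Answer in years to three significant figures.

Δt = 157 years

Leg 1: γ = 1/√(1 − 0.8775²) = 1/√0.2300 = 2.085; Δt_1 = 2.085 × 0.767 = 1.599 years.
Leg 2: γ = 1/√(1 − 0.9223²) = 1/√0.1494 = 2.587; Δt_2 = 2.587 × 34.5 = 89.27 years.
Leg 3: 35.1 years is already measured at mission control.
Leg 4: γ = 1/√(1 − 0.493²) = 1/√0.7570 = 1.149; Δt_4 = 1.149 × 27.2 = 31.26 years.
Total: 1.599 + 89.27 + 35.10 + 31.26 years.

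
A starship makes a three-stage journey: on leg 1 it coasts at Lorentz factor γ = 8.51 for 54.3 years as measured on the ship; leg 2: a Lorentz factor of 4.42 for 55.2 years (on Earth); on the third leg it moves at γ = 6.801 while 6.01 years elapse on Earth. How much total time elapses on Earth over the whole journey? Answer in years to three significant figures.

Δt = 523 years

Leg 1: γ = 8.51; Δt_1 = 8.510 × 54.3 = 462.1 years.
Leg 2: 55.2 years is already measured on Earth.
Leg 3: 6.01 years is already measured on Earth.
Total: 462.1 + 55.20 + 6.010 years.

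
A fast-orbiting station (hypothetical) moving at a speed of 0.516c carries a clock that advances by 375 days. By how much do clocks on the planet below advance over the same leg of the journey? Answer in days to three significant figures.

γ = 1/√(1 − 0.516²) = 1/√0.7337 = 1.167
The interval measured aboard the station is the proper time (both events occur at the same place in that frame); the lab-frame interval is Δt = γτ = 1.167 × 375 days.

Δt = 438 days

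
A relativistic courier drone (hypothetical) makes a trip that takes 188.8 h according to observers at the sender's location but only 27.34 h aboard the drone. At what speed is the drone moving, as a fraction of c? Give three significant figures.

β = 0.989

The proper time is measured aboard the drone (both events occur at the drone's location); Δt is measured at the sender's location. γ = Δt/τ = 188.8/27.34 = 6.906.
β = √(1 − 1/γ²) = √(1 − 0.02097) = √0.9790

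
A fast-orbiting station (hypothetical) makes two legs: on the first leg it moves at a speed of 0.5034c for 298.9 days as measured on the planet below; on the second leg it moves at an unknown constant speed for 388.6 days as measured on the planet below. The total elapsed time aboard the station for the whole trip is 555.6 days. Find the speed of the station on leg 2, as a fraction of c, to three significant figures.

Leg 1: γ = 1/√(1 − 0.5034²) = 1/√0.7466 = 1.157; τ_1 = 298.9/1.157 = 258.3 days.
Leg 2: speed unknown; τ_2 = 388.6/γ_2.
Total proper time: 258.3 + τ_2 = 555.6, so τ_2 = 555.6 − 258.3 = 297.3 days.
γ_2 = 388.6/297.3 = 1.307; β = √(1 − 1/γ²) = √0.4146.

β = 0.644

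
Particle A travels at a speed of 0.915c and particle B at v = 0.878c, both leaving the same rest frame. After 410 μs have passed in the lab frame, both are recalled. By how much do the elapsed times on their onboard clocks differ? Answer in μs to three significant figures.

|τ_A − τ_B| = 30.8 μs

A: γ = 1/√(1 − 0.915²) = 1/√0.1628 = 2.479; τ_A = 410/2.479 = 165.4 μs.
B: γ = 1/√(1 − 0.878²) = 1/√0.2291 = 2.089; τ_B = 410/2.089 = 196.3 μs.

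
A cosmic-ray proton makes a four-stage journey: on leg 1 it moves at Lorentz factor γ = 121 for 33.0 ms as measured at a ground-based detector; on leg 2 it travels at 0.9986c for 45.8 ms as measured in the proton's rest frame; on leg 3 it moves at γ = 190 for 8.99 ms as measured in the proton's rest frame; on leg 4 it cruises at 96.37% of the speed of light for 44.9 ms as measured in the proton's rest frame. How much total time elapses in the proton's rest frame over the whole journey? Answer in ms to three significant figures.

Leg 1: γ = 121; τ_1 = 33.0/121.0 = 0.2727 ms.
Leg 2: 45.8 ms is already measured in the proton's rest frame.
Leg 3: 8.99 ms is already measured in the proton's rest frame.
Leg 4: 44.9 ms is already measured in the proton's rest frame.
Total: 0.2727 + 45.80 + 8.990 + 44.90 ms.

τ = 100 ms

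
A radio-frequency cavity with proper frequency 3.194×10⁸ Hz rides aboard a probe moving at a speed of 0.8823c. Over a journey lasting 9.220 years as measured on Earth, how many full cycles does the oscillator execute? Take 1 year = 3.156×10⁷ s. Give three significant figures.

N = 4.37×10¹⁶

γ = 1/√(1 − 0.8823²) = 1/√0.2215 = 2.125
The oscillator's own cycle count is N = f × τ where τ is the proper time aboard the probe. τ = Δt/γ = 9.220/2.125 = 4.340 years = 1.370×10⁸ s.
N = 3.194×10⁸ × 1.370×10⁸ = 4.375×10¹⁶.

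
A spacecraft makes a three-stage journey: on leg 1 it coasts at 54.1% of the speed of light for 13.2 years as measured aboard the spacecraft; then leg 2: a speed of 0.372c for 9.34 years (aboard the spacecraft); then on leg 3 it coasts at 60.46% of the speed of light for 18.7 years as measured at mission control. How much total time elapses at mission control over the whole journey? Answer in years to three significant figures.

Δt = 44.5 years

Leg 1: β = 0.541; γ = 1/√(1 − 0.541²) = 1/√0.7073 = 1.189; Δt_1 = 1.189 × 13.2 = 15.70 years.
Leg 2: γ = 1/√(1 − 0.372²) = 1/√0.8616 = 1.077; Δt_2 = 1.077 × 9.34 = 10.06 years.
Leg 3: 18.7 years is already measured at mission control.
Total: 15.70 + 10.06 + 18.70 years.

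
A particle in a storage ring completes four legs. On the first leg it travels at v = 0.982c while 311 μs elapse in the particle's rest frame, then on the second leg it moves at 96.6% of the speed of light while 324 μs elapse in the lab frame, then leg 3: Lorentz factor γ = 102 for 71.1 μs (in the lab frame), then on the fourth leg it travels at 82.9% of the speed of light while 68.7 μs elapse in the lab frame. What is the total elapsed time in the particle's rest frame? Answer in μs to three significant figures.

τ = 434 μs

Leg 1: 311 μs is already measured in the particle's rest frame.
Leg 2: β = 0.966; γ = 1/√(1 − 0.966²) = 1/√0.06684 = 3.868; τ_2 = 324/3.868 = 83.77 μs.
Leg 3: γ = 102; τ_3 = 71.1/102.0 = 0.6971 μs.
Leg 4: β = 0.829; γ = 1/√(1 − 0.829²) = 1/√0.3128 = 1.788; τ_4 = 68.7/1.788 = 38.42 μs.
Total: 311.0 + 83.77 + 0.6971 + 38.42 μs.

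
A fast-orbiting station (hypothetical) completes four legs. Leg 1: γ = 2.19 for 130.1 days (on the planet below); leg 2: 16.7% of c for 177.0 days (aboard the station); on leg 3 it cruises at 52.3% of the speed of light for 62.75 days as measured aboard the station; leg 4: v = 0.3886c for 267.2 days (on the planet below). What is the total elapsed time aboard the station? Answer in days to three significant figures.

τ = 545 days

Leg 1: γ = 2.19; τ_1 = 130.1/2.190 = 59.41 days.
Leg 2: 177.0 days is already measured aboard the station.
Leg 3: 62.75 days is already measured aboard the station.
Leg 4: γ = 1/√(1 − 0.3886²) = 1/√0.8490 = 1.085; τ_4 = 267.2/1.085 = 246.2 days.
Total: 59.41 + 177.0 + 62.75 + 246.2 days.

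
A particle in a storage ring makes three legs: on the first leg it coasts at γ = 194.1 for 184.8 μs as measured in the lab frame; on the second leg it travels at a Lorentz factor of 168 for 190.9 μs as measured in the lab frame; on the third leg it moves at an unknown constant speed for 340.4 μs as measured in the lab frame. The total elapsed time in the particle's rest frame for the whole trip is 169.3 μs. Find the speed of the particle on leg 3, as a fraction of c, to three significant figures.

β = 0.871

Leg 1: γ = 194.1; τ_1 = 184.8/194.1 = 0.9521 μs.
Leg 2: γ = 168; τ_2 = 190.9/168.0 = 1.136 μs.
Leg 3: speed unknown; τ_3 = 340.4/γ_3.
Total proper time: 0.9521 + 1.136 + τ_3 = 169.3, so τ_3 = 169.3 − 2.088 = 167.2 μs.
γ_3 = 340.4/167.2 = 2.036; β = √(1 − 1/γ²) = √0.7587.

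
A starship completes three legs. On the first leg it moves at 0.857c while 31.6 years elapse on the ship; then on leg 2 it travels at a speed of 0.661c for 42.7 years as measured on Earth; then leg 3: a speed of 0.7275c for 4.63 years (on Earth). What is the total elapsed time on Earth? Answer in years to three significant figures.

Δt = 109 years

Leg 1: γ = 1/√(1 − 0.857²) = 1/√0.2656 = 1.941; Δt_1 = 1.941 × 31.6 = 61.32 years.
Leg 2: 42.7 years is already measured on Earth.
Leg 3: 4.63 years is already measured on Earth.
Total: 61.32 + 42.70 + 4.630 years.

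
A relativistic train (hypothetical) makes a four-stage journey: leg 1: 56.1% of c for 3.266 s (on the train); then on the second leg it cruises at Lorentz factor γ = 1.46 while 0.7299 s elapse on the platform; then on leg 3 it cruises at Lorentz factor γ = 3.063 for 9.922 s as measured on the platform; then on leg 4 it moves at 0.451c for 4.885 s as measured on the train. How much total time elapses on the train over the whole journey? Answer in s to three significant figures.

Leg 1: 3.266 s is already measured on the train.
Leg 2: γ = 1.46; τ_2 = 0.7299/1.460 = 0.4999 s.
Leg 3: γ = 3.063; τ_3 = 9.922/3.063 = 3.239 s.
Leg 4: 4.885 s is already measured on the train.
Total: 3.266 + 0.4999 + 3.239 + 4.885 s.

τ = 11.9 s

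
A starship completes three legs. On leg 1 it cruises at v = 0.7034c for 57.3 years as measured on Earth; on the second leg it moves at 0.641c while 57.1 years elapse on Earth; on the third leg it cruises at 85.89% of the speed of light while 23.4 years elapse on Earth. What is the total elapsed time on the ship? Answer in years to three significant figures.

Leg 1: γ = 1/√(1 − 0.7034²) = 1/√0.5052 = 1.407; τ_1 = 57.3/1.407 = 40.73 years.
Leg 2: γ = 1/√(1 − 0.641²) = 1/√0.5891 = 1.303; τ_2 = 57.1/1.303 = 43.83 years.
Leg 3: β = 0.8589; γ = 1/√(1 − 0.8589²) = 1/√0.2623 = 1.953; τ_3 = 23.4/1.953 = 11.98 years.
Total: 40.73 + 43.83 + 11.98 years.

τ = 96.5 years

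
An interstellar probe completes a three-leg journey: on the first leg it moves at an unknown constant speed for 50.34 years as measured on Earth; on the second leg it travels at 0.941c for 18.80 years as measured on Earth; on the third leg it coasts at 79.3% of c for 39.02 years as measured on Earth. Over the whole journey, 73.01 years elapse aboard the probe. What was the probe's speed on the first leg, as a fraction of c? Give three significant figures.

β = 0.524

Leg 1: speed unknown; τ_1 = 50.34/γ_1.
Leg 2: γ = 1/√(1 − 0.941²) = 1/√0.1145 = 2.955; τ_2 = 18.80/2.955 = 6.362 years.
Leg 3: β = 0.793; γ = 1/√(1 − 0.793²) = 1/√0.3712 = 1.641; τ_3 = 39.02/1.641 = 23.77 years.
Total proper time: τ_1 + 6.362 + 23.77 = 73.01, so τ_1 = 73.01 − 30.13 = 42.88 years.
γ_1 = 50.34/42.88 = 1.174; β = √(1 − 1/γ²) = √0.2746.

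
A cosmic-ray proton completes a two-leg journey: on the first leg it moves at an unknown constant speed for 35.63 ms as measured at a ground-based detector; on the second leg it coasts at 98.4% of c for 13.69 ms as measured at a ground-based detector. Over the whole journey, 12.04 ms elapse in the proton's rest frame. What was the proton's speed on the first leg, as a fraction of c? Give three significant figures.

Leg 1: speed unknown; τ_1 = 35.63/γ_1.
Leg 2: β = 0.984; γ = 1/√(1 − 0.984²) = 1/√0.03174 = 5.613; τ_2 = 13.69/5.613 = 2.439 ms.
Total proper time: τ_1 + 2.439 = 12.04, so τ_1 = 12.04 − 2.439 = 9.601 ms.
γ_1 = 35.63/9.601 = 3.711; β = √(1 − 1/γ²) = √0.9274.

β = 0.963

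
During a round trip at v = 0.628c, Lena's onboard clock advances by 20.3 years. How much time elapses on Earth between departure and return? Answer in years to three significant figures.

Δt = 26.1 years

γ = 1/√(1 − 0.628²) = 1/√0.6056 = 1.285
Earth-frame duration is the dilated interval: Δt = γτ = 1.285 × 20.3 years.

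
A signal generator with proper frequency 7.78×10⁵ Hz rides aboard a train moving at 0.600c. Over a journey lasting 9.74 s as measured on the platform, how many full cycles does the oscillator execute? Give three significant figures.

γ = 1/√(1 − 0.600²) = 5/4 = 1.250
The oscillator's own cycle count is N = f × τ where τ is the proper time on the train. τ = Δt/γ = 9.74/1.250 = 7.792 s = 7.792×10⁰ s.
N = 7.78×10⁵ × 7.792×10⁰ = 6.062×10⁶.

N = 6.06×10⁶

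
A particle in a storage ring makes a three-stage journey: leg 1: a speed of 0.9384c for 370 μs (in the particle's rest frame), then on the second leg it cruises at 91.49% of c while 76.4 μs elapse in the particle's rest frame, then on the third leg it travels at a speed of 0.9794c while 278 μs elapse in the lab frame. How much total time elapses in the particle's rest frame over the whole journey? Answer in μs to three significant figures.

τ = 503 μs

Leg 1: 370 μs is already measured in the particle's rest frame.
Leg 2: 76.4 μs is already measured in the particle's rest frame.
Leg 3: γ = 1/√(1 − 0.9794²) = 1/√0.04078 = 4.952; τ_3 = 278/4.952 = 56.14 μs.
Total: 370.0 + 76.40 + 56.14 μs.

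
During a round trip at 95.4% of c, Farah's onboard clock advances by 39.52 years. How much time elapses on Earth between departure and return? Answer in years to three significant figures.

Δt = 132 years

β = 0.954; γ = 1/√(1 − 0.954²) = 1/√0.08988 = 3.335
Earth-frame duration is the dilated interval: Δt = γτ = 3.335 × 39.52 years.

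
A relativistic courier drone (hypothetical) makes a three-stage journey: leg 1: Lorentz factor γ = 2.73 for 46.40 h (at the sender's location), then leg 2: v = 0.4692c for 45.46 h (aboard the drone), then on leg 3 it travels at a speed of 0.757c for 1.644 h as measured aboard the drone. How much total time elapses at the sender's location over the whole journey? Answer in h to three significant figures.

Δt = 100 h

Leg 1: 46.40 h is already measured at the sender's location.
Leg 2: γ = 1/√(1 − 0.4692²) = 1/√0.7799 = 1.132; Δt_2 = 1.132 × 45.46 = 51.48 h.
Leg 3: γ = 1/√(1 − 0.757²) = 1/√0.4270 = 1.530; Δt_3 = 1.530 × 1.644 = 2.516 h.
Total: 46.40 + 51.48 + 2.516 h.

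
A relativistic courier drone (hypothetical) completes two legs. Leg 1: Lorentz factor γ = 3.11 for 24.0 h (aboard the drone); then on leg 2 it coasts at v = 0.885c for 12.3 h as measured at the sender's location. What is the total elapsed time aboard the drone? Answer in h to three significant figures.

Leg 1: 24.0 h is already measured aboard the drone.
Leg 2: γ = 1/√(1 − 0.885²) = 1/√0.2168 = 2.148; τ_2 = 12.3/2.148 = 5.727 h.
Total: 24.00 + 5.727 h.

τ = 29.7 h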